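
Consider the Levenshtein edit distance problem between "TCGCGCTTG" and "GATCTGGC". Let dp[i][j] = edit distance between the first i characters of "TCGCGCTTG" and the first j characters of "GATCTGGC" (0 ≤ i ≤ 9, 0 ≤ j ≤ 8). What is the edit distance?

6

   ''  G  A  T  C  T  G  G  C
''  0  1  2  3  4  5  6  7  8
 T  1  1  2  2  3  4  5  6  7
 C  2  2  2  3  2  3  4  5  6
 G  3  2  3  3  3  3  3  4  5
 C  4  3  3  4  3  4  4  4  4
 G  5  4  4  4  4  4  4  4  5
 C  6  5  5  5  4  5  5  5  4
 T  7  6  6  5  5  4  5  6  5
 T  8  7  7  6  6  5  5  6  6
 G  9  8  8  7  7  6  5  5  6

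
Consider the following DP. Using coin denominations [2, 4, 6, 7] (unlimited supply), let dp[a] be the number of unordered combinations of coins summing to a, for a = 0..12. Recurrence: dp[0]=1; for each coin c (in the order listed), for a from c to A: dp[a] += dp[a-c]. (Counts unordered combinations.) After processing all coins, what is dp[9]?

after  coin     0     1     2     3     4     5     6     7     8     9    10    11    12
          2     1     0     1     0     1     0     1     0     1     0     1     0     1
          4     1     0     1     0     2     0     2     0     3     0     3     0     4
          6     1     0     1     0     2     0     3     0     4     0     5     0     7
          7     1     0     1     0     2     0     3     1     4     1     5     2     7

1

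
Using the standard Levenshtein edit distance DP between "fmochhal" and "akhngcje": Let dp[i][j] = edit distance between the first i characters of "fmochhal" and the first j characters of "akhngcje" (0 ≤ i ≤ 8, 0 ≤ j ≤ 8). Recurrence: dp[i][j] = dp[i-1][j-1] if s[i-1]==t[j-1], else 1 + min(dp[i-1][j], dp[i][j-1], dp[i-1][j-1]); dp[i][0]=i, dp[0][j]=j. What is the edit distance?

   ''  a  k  h  n  g  c  j  e
''  0  1  2  3  4  5  6  7  8
 f  1  1  2  3  4  5  6  7  8
 m  2  2  2  3  4  5  6  7  8
 o  3  3  3  3  4  5  6  7  8
 c  4  4  4  4  4  5  5  6  7
 h  5  5  5  4  5  5  6  6  7
 h  6  6  6  5  5  6  6  7  7
 a  7  6  7  6  6  6  7  7  8
 l  8  7  7  7  7  7  7  8  8

8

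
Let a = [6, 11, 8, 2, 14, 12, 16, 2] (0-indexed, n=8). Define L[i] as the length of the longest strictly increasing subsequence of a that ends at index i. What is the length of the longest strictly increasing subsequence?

   i    0    1    2    3    4    5    6    7
a[i]    6   11    8    2   14   12   16    2
L[i]    1    2    2    1    3    3    4    1

4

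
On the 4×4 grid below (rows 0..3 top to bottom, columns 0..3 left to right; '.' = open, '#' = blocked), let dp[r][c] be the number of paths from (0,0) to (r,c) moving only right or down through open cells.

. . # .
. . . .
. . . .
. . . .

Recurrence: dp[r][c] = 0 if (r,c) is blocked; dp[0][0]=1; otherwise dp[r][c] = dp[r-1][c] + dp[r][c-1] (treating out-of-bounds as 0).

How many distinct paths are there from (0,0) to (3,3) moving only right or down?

16

r\c   0   1   2   3
  0   1   1   0   0
  1   1   2   2   2
  2   1   3   5   7
  3   1   4   9  16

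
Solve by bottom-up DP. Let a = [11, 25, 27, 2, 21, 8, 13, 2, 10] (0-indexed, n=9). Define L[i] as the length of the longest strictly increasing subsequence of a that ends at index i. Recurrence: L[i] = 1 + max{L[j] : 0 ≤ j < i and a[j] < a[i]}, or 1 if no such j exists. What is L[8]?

3

   i    0    1    2    3    4    5    6    7    8
a[i]   11   25   27    2   21    8   13    2   10
L[i]    1    2    3    1    2    2    3    1    3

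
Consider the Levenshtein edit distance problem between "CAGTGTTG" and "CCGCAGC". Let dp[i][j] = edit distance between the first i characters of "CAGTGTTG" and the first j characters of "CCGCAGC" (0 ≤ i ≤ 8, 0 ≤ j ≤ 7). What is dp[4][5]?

3

   ''  C  C  G  C  A  G  C
''  0  1  2  3  4  5  6  7
 C  1  0  1  2  3  4  5  6
 A  2  1  1  2  3  3  4  5
 G  3  2  2  1  2  3  3  4
 T  4  3  3  2  2  3  4  4
 G  5  4  4  3  3  3  3  4
 T  6  5  5  4  4  4  4  4
 T  7  6  6  5  5  5  5  5
 G  8  7  7  6  6  6  5  6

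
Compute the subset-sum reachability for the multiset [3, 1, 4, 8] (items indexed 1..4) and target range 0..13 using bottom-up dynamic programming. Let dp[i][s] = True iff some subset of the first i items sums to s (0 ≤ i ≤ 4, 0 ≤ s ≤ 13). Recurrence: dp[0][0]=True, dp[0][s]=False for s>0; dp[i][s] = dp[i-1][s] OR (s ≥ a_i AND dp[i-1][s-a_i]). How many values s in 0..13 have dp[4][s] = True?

11

i\s   0   1   2   3   4   5   6   7   8   9  10  11  12  13
  0   T   F   F   F   F   F   F   F   F   F   F   F   F   F
  1   T   F   F   T   F   F   F   F   F   F   F   F   F   F
  2   T   T   F   T   T   F   F   F   F   F   F   F   F   F
  3   T   T   F   T   T   T   F   T   T   F   F   F   F   F
  4   T   T   F   T   T   T   F   T   T   T   F   T   T   T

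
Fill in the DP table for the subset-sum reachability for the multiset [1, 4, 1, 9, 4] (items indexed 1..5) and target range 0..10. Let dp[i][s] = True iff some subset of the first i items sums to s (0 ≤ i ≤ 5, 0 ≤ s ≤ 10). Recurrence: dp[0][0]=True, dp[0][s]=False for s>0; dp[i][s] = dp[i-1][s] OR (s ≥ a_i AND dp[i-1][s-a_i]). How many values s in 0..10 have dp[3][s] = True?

i\s   0   1   2   3   4   5   6   7   8   9  10
  0   T   F   F   F   F   F   F   F   F   F   F
  1   T   T   F   F   F   F   F   F   F   F   F
  2   T   T   F   F   T   T   F   F   F   F   F
  3   T   T   T   F   T   T   T   F   F   F   F
  4   T   T   T   F   T   T   T   F   F   T   T
  5   T   T   T   F   T   T   T   F   T   T   T

6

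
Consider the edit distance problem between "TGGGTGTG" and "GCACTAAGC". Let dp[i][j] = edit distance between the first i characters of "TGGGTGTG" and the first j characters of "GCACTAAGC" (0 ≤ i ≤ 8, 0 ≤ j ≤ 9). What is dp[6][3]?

5

   ''  G  C  A  C  T  A  A  G  C
''  0  1  2  3  4  5  6  7  8  9
 T  1  1  2  3  4  4  5  6  7  8
 G  2  1  2  3  4  5  5  6  6  7
 G  3  2  2  3  4  5  6  6  6  7
 G  4  3  3  3  4  5  6  7  6  7
 T  5  4  4  4  4  4  5  6  7  7
 G  6  5  5  5  5  5  5  6  6  7
 T  7  6  6  6  6  5  6  6  7  7
 G  8  7  7  7  7  6  6  7  6  7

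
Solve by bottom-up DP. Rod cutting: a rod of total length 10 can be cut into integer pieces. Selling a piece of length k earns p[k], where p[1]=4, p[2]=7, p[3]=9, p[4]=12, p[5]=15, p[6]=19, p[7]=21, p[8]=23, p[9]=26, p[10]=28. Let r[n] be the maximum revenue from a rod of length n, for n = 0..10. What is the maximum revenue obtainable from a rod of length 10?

   n    0    1    2    3    4    5    6    7    8    9   10
r[n]    0    4    8   12   16   20   24   28   32   36   40

40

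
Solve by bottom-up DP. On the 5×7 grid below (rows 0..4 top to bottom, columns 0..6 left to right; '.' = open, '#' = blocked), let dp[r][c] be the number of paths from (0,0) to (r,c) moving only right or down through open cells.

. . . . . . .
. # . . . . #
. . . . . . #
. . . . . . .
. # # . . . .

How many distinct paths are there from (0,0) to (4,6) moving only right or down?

75

r\c   0   1   2   3   4   5   6
  0   1   1   1   1   1   1   1
  1   1   0   1   2   3   4   0
  2   1   1   2   4   7  11   0
  3   1   2   4   8  15  26  26
  4   1   0   0   8  23  49  75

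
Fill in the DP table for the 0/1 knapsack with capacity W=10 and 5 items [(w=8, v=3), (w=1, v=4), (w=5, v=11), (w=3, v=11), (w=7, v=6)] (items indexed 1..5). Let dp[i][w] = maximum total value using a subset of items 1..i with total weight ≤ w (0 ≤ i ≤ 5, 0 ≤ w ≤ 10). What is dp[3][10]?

i\w   0   1   2   3   4   5   6   7   8   9  10
  0   0   0   0   0   0   0   0   0   0   0   0
  1   0   0   0   0   0   0   0   0   3   3   3
  2   0   4   4   4   4   4   4   4   4   7   7
  3   0   4   4   4   4  11  15  15  15  15  15
  4   0   4   4  11  15  15  15  15  22  26  26
  5   0   4   4  11  15  15  15  15  22  26  26

15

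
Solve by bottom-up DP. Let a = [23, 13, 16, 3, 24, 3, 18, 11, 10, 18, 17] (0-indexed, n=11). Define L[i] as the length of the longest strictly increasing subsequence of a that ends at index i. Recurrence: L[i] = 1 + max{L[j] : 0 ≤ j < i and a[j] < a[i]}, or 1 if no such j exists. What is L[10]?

3

   i    0    1    2    3    4    5    6    7    8    9   10
a[i]   23   13   16    3   24    3   18   11   10   18   17
L[i]    1    1    2    1    3    1    3    2    2    3    3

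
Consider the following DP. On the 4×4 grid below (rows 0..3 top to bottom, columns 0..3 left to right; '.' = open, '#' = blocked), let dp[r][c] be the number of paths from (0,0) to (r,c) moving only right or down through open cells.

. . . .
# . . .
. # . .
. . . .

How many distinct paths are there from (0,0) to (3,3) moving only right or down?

7

r\c   0   1   2   3
  0   1   1   1   1
  1   0   1   2   3
  2   0   0   2   5
  3   0   0   2   7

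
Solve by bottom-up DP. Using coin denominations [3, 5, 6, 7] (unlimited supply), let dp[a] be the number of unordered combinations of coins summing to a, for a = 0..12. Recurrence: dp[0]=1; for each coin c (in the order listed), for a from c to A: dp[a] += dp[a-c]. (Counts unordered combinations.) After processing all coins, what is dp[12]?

after  coin     0     1     2     3     4     5     6     7     8     9    10    11    12
          3     1     0     0     1     0     0     1     0     0     1     0     0     1
          5     1     0     0     1     0     1     1     0     1     1     1     1     1
          6     1     0     0     1     0     1     2     0     1     2     1     2     3
          7     1     0     0     1     0     1     2     1     1     2     2     2     4

4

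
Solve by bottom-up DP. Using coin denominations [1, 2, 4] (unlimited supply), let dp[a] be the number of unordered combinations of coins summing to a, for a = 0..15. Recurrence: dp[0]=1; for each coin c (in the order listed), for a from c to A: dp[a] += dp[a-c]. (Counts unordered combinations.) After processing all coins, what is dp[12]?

16

after  coin     0     1     2     3     4     5     6     7     8     9    10    11    12    13    14    15
          1     1     1     1     1     1     1     1     1     1     1     1     1     1     1     1     1
          2     1     1     2     2     3     3     4     4     5     5     6     6     7     7     8     8
          4     1     1     2     2     4     4     6     6     9     9    12    12    16    16    20    20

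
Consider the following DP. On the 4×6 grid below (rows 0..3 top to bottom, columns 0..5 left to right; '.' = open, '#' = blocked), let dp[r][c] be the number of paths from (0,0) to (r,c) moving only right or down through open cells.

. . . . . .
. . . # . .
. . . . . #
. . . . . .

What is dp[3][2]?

10

r\c   0   1   2   3   4   5
  0   1   1   1   1   1   1
  1   1   2   3   0   1   2
  2   1   3   6   6   7   0
  3   1   4  10  16  23  23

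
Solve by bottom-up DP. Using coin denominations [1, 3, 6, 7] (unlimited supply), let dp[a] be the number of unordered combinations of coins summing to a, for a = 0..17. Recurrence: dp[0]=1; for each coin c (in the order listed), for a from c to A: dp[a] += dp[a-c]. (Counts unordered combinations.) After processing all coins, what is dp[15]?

17

after  coin     0     1     2     3     4     5     6     7     8     9    10    11    12    13    14    15    16    17
          1     1     1     1     1     1     1     1     1     1     1     1     1     1     1     1     1     1     1
          3     1     1     1     2     2     2     3     3     3     4     4     4     5     5     5     6     6     6
          6     1     1     1     2     2     2     4     4     4     6     6     6     9     9     9    12    12    12
          7     1     1     1     2     2     2     4     5     5     7     8     8    11    13    14    17    19    20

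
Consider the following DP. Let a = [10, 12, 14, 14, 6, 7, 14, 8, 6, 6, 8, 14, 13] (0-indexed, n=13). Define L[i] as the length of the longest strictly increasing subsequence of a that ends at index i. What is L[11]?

   i    0    1    2    3    4    5    6    7    8    9   10   11   12
a[i]   10   12   14   14    6    7   14    8    6    6    8   14   13
L[i]    1    2    3    3    1    2    3    3    1    1    3    4    4

4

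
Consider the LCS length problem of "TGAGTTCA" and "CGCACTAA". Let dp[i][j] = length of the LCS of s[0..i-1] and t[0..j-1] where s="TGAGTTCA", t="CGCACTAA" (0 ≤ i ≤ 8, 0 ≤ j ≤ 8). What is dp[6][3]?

1

   ''  C  G  C  A  C  T  A  A
''  0  0  0  0  0  0  0  0  0
 T  0  0  0  0  0  0  1  1  1
 G  0  0  1  1  1  1  1  1  1
 A  0  0  1  1  2  2  2  2  2
 G  0  0  1  1  2  2  2  2  2
 T  0  0  1  1  2  2  3  3  3
 T  0  0  1  1  2  2  3  3  3
 C  0  1  1  2  2  3  3  3  3
 A  0  1  1  2  3  3  3  4  4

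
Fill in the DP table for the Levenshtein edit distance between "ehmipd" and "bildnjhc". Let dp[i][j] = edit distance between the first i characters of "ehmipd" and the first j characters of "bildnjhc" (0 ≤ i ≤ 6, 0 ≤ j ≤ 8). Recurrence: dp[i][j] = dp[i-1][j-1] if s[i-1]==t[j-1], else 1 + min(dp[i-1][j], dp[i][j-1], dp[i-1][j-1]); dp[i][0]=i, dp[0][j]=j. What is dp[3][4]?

   ''  b  i  l  d  n  j  h  c
''  0  1  2  3  4  5  6  7  8
 e  1  1  2  3  4  5  6  7  8
 h  2  2  2  3  4  5  6  6  7
 m  3  3  3  3  4  5  6  7  7
 i  4  4  3  4  4  5  6  7  8
 p  5  5  4  4  5  5  6  7  8
 d  6  6  5  5  4  5  6  7  8

4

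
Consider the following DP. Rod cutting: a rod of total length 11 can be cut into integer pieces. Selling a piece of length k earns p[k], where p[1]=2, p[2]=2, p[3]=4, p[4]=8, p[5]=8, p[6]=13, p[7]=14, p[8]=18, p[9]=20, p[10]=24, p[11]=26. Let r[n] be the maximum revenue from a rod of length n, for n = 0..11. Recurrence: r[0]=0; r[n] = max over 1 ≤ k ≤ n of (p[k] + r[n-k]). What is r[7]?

   n    0    1    2    3    4    5    6    7    8    9   10   11
r[n]    0    2    4    6    8   10   13   15   18   20   24   26

15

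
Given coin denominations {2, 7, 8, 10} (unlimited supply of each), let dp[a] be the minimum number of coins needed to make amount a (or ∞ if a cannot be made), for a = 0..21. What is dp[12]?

2

 a  0  1  2  3  4  5  6  7  8  9 10 11 12 13 14 15 16 17 18 19 20 21
dp  0  -  1  -  2  -  3  1  1  2  1  3  2  4  2  2  2  2  2  3  2  3
(- denotes ∞ / unreachable)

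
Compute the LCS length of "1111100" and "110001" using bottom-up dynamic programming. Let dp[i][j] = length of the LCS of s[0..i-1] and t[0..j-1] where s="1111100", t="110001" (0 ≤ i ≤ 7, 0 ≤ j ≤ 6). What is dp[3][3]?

2

   ''  1  1  0  0  0  1
''  0  0  0  0  0  0  0
 1  0  1  1  1  1  1  1
 1  0  1  2  2  2  2  2
 1  0  1  2  2  2  2  3
 1  0  1  2  2  2  2  3
 1  0  1  2  2  2  2  3
 0  0  1  2  3  3  3  3
 0  0  1  2  3  4  4  4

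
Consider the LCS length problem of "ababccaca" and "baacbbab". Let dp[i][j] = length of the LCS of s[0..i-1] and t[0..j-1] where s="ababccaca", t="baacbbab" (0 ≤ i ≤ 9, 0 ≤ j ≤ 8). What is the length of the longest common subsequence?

5

   ''  b  a  a  c  b  b  a  b
''  0  0  0  0  0  0  0  0  0
 a  0  0  1  1  1  1  1  1  1
 b  0  1  1  1  1  2  2  2  2
 a  0  1  2  2  2  2  2  3  3
 b  0  1  2  2  2  3  3  3  4
 c  0  1  2  2  3  3  3  3  4
 c  0  1  2  2  3  3  3  3  4
 a  0  1  2  3  3  3  3  4  4
 c  0  1  2  3  4  4  4  4  4
 a  0  1  2  3  4  4  4  5  5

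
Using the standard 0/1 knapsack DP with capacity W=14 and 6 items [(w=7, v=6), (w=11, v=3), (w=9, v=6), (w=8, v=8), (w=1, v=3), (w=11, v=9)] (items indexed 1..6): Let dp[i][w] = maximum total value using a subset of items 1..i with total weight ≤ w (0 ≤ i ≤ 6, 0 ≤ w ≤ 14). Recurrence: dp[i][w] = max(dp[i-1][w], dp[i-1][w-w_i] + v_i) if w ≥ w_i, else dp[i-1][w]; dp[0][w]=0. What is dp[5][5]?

3

i\w   0   1   2   3   4   5   6   7   8   9  10  11  12  13  14
  0   0   0   0   0   0   0   0   0   0   0   0   0   0   0   0
  1   0   0   0   0   0   0   0   6   6   6   6   6   6   6   6
  2   0   0   0   0   0   0   0   6   6   6   6   6   6   6   6
  3   0   0   0   0   0   0   0   6   6   6   6   6   6   6   6
  4   0   0   0   0   0   0   0   6   8   8   8   8   8   8   8
  5   0   3   3   3   3   3   3   6   9  11  11  11  11  11  11
  6   0   3   3   3   3   3   3   6   9  11  11  11  12  12  12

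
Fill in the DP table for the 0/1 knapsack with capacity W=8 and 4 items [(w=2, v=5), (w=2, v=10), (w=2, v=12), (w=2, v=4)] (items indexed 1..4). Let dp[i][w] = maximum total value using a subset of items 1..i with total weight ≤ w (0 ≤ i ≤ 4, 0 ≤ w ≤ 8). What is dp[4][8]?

i\w   0   1   2   3   4   5   6   7   8
  0   0   0   0   0   0   0   0   0   0
  1   0   0   5   5   5   5   5   5   5
  2   0   0  10  10  15  15  15  15  15
  3   0   0  12  12  22  22  27  27  27
  4   0   0  12  12  22  22  27  27  31

31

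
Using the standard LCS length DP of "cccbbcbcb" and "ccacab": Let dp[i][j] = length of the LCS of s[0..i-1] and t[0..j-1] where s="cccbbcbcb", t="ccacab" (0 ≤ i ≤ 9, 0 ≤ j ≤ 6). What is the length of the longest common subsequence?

   ''  c  c  a  c  a  b
''  0  0  0  0  0  0  0
 c  0  1  1  1  1  1  1
 c  0  1  2  2  2  2  2
 c  0  1  2  2  3  3  3
 b  0  1  2  2  3  3  4
 b  0  1  2  2  3  3  4
 c  0  1  2  2  3  3  4
 b  0  1  2  2  3  3  4
 c  0  1  2  2  3  3  4
 b  0  1  2  2  3  3  4

4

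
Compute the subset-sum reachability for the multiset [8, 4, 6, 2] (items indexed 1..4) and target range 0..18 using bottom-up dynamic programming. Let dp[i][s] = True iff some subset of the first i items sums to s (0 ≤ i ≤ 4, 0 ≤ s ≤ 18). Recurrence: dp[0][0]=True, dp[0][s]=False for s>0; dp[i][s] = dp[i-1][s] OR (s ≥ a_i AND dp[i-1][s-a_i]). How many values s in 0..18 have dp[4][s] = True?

10

i\s   0   1   2   3   4   5   6   7   8   9  10  11  12  13  14  15  16  17  18
  0   T   F   F   F   F   F   F   F   F   F   F   F   F   F   F   F   F   F   F
  1   T   F   F   F   F   F   F   F   T   F   F   F   F   F   F   F   F   F   F
  2   T   F   F   F   T   F   F   F   T   F   F   F   T   F   F   F   F   F   F
  3   T   F   F   F   T   F   T   F   T   F   T   F   T   F   T   F   F   F   T
  4   T   F   T   F   T   F   T   F   T   F   T   F   T   F   T   F   T   F   T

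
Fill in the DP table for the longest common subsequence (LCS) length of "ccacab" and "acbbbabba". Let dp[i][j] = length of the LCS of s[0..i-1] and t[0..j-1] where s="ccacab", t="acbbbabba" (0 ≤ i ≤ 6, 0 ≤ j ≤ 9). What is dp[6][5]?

3

   ''  a  c  b  b  b  a  b  b  a
''  0  0  0  0  0  0  0  0  0  0
 c  0  0  1  1  1  1  1  1  1  1
 c  0  0  1  1  1  1  1  1  1  1
 a  0  1  1  1  1  1  2  2  2  2
 c  0  1  2  2  2  2  2  2  2  2
 a  0  1  2  2  2  2  3  3  3  3
 b  0  1  2  3  3  3  3  4  4  4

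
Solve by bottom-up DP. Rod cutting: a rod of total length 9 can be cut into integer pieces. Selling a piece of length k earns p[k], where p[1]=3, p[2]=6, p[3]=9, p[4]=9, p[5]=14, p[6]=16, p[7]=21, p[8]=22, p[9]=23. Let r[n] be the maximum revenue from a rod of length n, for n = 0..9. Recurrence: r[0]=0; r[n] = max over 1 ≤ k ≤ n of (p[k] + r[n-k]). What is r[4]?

12

   n    0    1    2    3    4    5    6    7    8    9
r[n]    0    3    6    9   12   15   18   21   24   27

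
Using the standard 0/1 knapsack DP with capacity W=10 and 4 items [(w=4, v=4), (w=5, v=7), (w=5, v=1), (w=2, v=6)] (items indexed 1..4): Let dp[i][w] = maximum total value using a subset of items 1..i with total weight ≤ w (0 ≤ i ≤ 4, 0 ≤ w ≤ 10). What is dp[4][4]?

i\w   0   1   2   3   4   5   6   7   8   9  10
  0   0   0   0   0   0   0   0   0   0   0   0
  1   0   0   0   0   4   4   4   4   4   4   4
  2   0   0   0   0   4   7   7   7   7  11  11
  3   0   0   0   0   4   7   7   7   7  11  11
  4   0   0   6   6   6   7  10  13  13  13  13

6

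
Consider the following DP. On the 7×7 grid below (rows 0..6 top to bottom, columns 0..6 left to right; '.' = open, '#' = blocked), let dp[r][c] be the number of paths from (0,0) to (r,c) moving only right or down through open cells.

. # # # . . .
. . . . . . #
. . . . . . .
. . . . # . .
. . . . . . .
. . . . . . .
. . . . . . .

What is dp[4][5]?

r\c   0   1   2   3   4   5   6
  0   1   0   0   0   0   0   0
  1   1   1   1   1   1   1   0
  2   1   2   3   4   5   6   6
  3   1   3   6  10   0   6  12
  4   1   4  10  20  20  26  38
  5   1   5  15  35  55  81 119
  6   1   6  21  56 111 192 311

26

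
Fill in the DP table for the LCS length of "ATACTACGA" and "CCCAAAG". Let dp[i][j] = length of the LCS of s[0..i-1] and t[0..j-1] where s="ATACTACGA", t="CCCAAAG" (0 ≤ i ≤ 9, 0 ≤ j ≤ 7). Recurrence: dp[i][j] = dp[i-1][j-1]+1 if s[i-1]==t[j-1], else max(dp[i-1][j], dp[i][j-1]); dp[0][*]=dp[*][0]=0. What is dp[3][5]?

2

   ''  C  C  C  A  A  A  G
''  0  0  0  0  0  0  0  0
 A  0  0  0  0  1  1  1  1
 T  0  0  0  0  1  1  1  1
 A  0  0  0  0  1  2  2  2
 C  0  1  1  1  1  2  2  2
 T  0  1  1  1  1  2  2  2
 A  0  1  1  1  2  2  3  3
 C  0  1  2  2  2  2  3  3
 G  0  1  2  2  2  2  3  4
 A  0  1  2  2  3  3  3  4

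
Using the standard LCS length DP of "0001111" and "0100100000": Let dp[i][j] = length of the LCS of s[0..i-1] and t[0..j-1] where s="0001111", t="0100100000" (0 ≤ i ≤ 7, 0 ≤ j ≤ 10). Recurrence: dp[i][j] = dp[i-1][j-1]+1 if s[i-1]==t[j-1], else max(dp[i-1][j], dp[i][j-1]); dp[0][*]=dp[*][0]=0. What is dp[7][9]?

4

   ''  0  1  0  0  1  0  0  0  0  0
''  0  0  0  0  0  0  0  0  0  0  0
 0  0  1  1  1  1  1  1  1  1  1  1
 0  0  1  1  2  2  2  2  2  2  2  2
 0  0  1  1  2  3  3  3  3  3  3  3
 1  0  1  2  2  3  4  4  4  4  4  4
 1  0  1  2  2  3  4  4  4  4  4  4
 1  0  1  2  2  3  4  4  4  4  4  4
 1  0  1  2  2  3  4  4  4  4  4  4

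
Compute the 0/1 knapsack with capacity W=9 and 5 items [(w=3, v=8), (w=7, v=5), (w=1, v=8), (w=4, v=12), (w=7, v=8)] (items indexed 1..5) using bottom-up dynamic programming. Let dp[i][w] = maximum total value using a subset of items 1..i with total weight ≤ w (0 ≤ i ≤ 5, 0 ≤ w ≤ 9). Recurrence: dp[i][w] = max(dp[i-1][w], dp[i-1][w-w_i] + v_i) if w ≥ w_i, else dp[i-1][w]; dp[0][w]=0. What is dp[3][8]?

i\w   0   1   2   3   4   5   6   7   8   9
  0   0   0   0   0   0   0   0   0   0   0
  1   0   0   0   8   8   8   8   8   8   8
  2   0   0   0   8   8   8   8   8   8   8
  3   0   8   8   8  16  16  16  16  16  16
  4   0   8   8   8  16  20  20  20  28  28
  5   0   8   8   8  16  20  20  20  28  28

16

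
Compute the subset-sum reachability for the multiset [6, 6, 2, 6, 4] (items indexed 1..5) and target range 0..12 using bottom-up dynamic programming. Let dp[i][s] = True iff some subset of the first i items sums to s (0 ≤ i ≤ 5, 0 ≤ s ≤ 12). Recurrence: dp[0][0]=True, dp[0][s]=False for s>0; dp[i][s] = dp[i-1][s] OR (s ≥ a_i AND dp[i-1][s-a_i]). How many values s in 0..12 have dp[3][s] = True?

5

i\s   0   1   2   3   4   5   6   7   8   9  10  11  12
  0   T   F   F   F   F   F   F   F   F   F   F   F   F
  1   T   F   F   F   F   F   T   F   F   F   F   F   F
  2   T   F   F   F   F   F   T   F   F   F   F   F   T
  3   T   F   T   F   F   F   T   F   T   F   F   F   T
  4   T   F   T   F   F   F   T   F   T   F   F   F   T
  5   T   F   T   F   T   F   T   F   T   F   T   F   T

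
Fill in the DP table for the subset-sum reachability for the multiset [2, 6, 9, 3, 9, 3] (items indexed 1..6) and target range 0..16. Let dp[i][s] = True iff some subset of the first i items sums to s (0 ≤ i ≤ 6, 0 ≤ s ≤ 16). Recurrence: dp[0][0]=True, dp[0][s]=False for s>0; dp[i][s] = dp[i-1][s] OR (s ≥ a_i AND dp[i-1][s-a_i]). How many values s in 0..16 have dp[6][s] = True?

11

i\s   0   1   2   3   4   5   6   7   8   9  10  11  12  13  14  15  16
  0   T   F   F   F   F   F   F   F   F   F   F   F   F   F   F   F   F
  1   T   F   T   F   F   F   F   F   F   F   F   F   F   F   F   F   F
  2   T   F   T   F   F   F   T   F   T   F   F   F   F   F   F   F   F
  3   T   F   T   F   F   F   T   F   T   T   F   T   F   F   F   T   F
  4   T   F   T   T   F   T   T   F   T   T   F   T   T   F   T   T   F
  5   T   F   T   T   F   T   T   F   T   T   F   T   T   F   T   T   F
  6   T   F   T   T   F   T   T   F   T   T   F   T   T   F   T   T   F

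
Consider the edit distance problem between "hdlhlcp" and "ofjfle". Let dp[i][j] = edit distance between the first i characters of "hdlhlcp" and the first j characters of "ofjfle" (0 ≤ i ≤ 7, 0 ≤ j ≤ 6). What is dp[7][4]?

   ''  o  f  j  f  l  e
''  0  1  2  3  4  5  6
 h  1  1  2  3  4  5  6
 d  2  2  2  3  4  5  6
 l  3  3  3  3  4  4  5
 h  4  4  4  4  4  5  5
 l  5  5  5  5  5  4  5
 c  6  6  6  6  6  5  5
 p  7  7  7  7  7  6  6

7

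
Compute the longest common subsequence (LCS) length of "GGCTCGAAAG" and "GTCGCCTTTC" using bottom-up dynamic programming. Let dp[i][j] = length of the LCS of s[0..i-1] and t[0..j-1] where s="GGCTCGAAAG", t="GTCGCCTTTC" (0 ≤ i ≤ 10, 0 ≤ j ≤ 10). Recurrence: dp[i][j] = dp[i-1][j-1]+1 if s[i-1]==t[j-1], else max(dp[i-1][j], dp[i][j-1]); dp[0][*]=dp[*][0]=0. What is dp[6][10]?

   ''  G  T  C  G  C  C  T  T  T  C
''  0  0  0  0  0  0  0  0  0  0  0
 G  0  1  1  1  1  1  1  1  1  1  1
 G  0  1  1  1  2  2  2  2  2  2  2
 C  0  1  1  2  2  3  3  3  3  3  3
 T  0  1  2  2  2  3  3  4  4  4  4
 C  0  1  2  3  3  3  4  4  4  4  5
 G  0  1  2  3  4  4  4  4  4  4  5
 A  0  1  2  3  4  4  4  4  4  4  5
 A  0  1  2  3  4  4  4  4  4  4  5
 A  0  1  2  3  4  4  4  4  4  4  5
 G  0  1  2  3  4  4  4  4  4  4  5

5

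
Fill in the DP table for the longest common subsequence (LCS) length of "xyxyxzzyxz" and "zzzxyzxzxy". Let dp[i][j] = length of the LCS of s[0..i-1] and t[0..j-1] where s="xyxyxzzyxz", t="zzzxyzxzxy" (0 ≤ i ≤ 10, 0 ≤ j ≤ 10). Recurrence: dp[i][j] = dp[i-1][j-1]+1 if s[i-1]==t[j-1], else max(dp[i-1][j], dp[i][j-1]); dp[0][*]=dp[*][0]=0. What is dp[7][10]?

4

   ''  z  z  z  x  y  z  x  z  x  y
''  0  0  0  0  0  0  0  0  0  0  0
 x  0  0  0  0  1  1  1  1  1  1  1
 y  0  0  0  0  1  2  2  2  2  2  2
 x  0  0  0  0  1  2  2  3  3  3  3
 y  0  0  0  0  1  2  2  3  3  3  4
 x  0  0  0  0  1  2  2  3  3  4  4
 z  0  1  1  1  1  2  3  3  4  4  4
 z  0  1  2  2  2  2  3  3  4  4  4
 y  0  1  2  2  2  3  3  3  4  4  5
 x  0  1  2  2  3  3  3  4  4  5  5
 z  0  1  2  3  3  3  4  4  5  5  5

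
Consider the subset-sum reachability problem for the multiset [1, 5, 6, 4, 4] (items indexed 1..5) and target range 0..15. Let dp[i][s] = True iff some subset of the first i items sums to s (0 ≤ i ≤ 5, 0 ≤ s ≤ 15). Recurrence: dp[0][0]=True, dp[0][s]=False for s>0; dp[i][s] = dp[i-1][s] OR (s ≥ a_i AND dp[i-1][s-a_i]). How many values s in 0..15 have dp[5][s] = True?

14

i\s   0   1   2   3   4   5   6   7   8   9  10  11  12  13  14  15
  0   T   F   F   F   F   F   F   F   F   F   F   F   F   F   F   F
  1   T   T   F   F   F   F   F   F   F   F   F   F   F   F   F   F
  2   T   T   F   F   F   T   T   F   F   F   F   F   F   F   F   F
  3   T   T   F   F   F   T   T   T   F   F   F   T   T   F   F   F
  4   T   T   F   F   T   T   T   T   F   T   T   T   T   F   F   T
  5   T   T   F   F   T   T   T   T   T   T   T   T   T   T   T   T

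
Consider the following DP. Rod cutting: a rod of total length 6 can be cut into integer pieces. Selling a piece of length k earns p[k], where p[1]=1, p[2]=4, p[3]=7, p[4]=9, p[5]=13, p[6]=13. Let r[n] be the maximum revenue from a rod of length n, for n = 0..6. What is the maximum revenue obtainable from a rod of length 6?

14

   n    0    1    2    3    4    5    6
r[n]    0    1    4    7    9   13   14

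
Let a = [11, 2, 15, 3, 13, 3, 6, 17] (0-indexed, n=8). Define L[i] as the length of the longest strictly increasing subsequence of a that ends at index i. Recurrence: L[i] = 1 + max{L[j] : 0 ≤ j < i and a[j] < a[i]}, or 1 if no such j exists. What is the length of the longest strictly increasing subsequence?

   i    0    1    2    3    4    5    6    7
a[i]   11    2   15    3   13    3    6   17
L[i]    1    1    2    2    3    2    3    4

4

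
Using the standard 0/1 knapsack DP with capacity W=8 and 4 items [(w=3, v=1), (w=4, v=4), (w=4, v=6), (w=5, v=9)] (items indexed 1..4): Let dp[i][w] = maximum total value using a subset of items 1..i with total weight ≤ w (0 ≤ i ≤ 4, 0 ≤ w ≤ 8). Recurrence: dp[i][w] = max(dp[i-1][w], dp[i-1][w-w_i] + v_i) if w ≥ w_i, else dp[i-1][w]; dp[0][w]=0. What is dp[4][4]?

6

i\w   0   1   2   3   4   5   6   7   8
  0   0   0   0   0   0   0   0   0   0
  1   0   0   0   1   1   1   1   1   1
  2   0   0   0   1   4   4   4   5   5
  3   0   0   0   1   6   6   6   7  10
  4   0   0   0   1   6   9   9   9  10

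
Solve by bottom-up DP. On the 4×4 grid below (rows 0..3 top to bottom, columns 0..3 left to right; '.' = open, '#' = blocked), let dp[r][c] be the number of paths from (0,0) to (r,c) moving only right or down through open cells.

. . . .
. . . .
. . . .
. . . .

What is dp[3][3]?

r\c   0   1   2   3
  0   1   1   1   1
  1   1   2   3   4
  2   1   3   6  10
  3   1   4  10  20

20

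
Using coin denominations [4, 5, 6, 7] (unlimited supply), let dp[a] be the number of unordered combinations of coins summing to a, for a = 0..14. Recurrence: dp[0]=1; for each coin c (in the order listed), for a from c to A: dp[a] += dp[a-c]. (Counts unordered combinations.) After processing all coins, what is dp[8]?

1

after  coin     0     1     2     3     4     5     6     7     8     9    10    11    12    13    14
          4     1     0     0     0     1     0     0     0     1     0     0     0     1     0     0
          5     1     0     0     0     1     1     0     0     1     1     1     0     1     1     1
          6     1     0     0     0     1     1     1     0     1     1     2     1     2     1     2
          7     1     0     0     0     1     1     1     1     1     1     2     2     3     2     3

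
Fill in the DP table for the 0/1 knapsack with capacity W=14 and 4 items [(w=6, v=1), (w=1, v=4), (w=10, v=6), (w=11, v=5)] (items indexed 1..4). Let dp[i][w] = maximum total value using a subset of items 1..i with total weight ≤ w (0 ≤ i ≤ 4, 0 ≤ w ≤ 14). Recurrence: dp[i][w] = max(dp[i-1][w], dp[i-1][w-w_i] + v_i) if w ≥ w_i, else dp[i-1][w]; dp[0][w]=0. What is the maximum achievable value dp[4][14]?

10

i\w   0   1   2   3   4   5   6   7   8   9  10  11  12  13  14
  0   0   0   0   0   0   0   0   0   0   0   0   0   0   0   0
  1   0   0   0   0   0   0   1   1   1   1   1   1   1   1   1
  2   0   4   4   4   4   4   4   5   5   5   5   5   5   5   5
  3   0   4   4   4   4   4   4   5   5   5   6  10  10  10  10
  4   0   4   4   4   4   4   4   5   5   5   6  10  10  10  10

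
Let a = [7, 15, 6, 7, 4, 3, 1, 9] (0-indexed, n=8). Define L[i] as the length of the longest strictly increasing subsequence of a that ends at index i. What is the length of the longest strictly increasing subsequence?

3

   i    0    1    2    3    4    5    6    7
a[i]    7   15    6    7    4    3    1    9
L[i]    1    2    1    2    1    1    1    3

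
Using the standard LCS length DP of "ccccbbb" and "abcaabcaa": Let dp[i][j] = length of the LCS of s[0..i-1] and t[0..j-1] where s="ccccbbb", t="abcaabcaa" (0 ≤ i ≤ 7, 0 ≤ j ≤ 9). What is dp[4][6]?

1

   ''  a  b  c  a  a  b  c  a  a
''  0  0  0  0  0  0  0  0  0  0
 c  0  0  0  1  1  1  1  1  1  1
 c  0  0  0  1  1  1  1  2  2  2
 c  0  0  0  1  1  1  1  2  2  2
 c  0  0  0  1  1  1  1  2  2  2
 b  0  0  1  1  1  1  2  2  2  2
 b  0  0  1  1  1  1  2  2  2  2
 b  0  0  1  1  1  1  2  2  2  2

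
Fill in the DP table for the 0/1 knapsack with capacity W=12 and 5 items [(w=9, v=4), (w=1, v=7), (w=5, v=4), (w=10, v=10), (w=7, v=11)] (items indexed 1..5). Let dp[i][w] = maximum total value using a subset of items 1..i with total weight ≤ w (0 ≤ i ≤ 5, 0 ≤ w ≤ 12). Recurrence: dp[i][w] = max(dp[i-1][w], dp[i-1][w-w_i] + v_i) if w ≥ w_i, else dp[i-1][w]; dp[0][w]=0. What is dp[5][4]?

i\w   0   1   2   3   4   5   6   7   8   9  10  11  12
  0   0   0   0   0   0   0   0   0   0   0   0   0   0
  1   0   0   0   0   0   0   0   0   0   4   4   4   4
  2   0   7   7   7   7   7   7   7   7   7  11  11  11
  3   0   7   7   7   7   7  11  11  11  11  11  11  11
  4   0   7   7   7   7   7  11  11  11  11  11  17  17
  5   0   7   7   7   7   7  11  11  18  18  18  18  18

7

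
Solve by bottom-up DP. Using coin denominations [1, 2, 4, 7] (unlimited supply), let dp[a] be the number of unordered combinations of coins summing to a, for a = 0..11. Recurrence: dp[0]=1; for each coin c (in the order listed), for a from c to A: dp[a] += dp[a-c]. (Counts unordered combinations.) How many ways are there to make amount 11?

16

after  coin     0     1     2     3     4     5     6     7     8     9    10    11
          1     1     1     1     1     1     1     1     1     1     1     1     1
          2     1     1     2     2     3     3     4     4     5     5     6     6
          4     1     1     2     2     4     4     6     6     9     9    12    12
          7     1     1     2     2     4     4     6     7    10    11    14    16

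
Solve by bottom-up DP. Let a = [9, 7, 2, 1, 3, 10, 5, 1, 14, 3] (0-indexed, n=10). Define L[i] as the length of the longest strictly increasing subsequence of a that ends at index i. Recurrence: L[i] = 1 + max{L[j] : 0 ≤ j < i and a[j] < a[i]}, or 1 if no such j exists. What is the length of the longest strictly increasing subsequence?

4

   i    0    1    2    3    4    5    6    7    8    9
a[i]    9    7    2    1    3   10    5    1   14    3
L[i]    1    1    1    1    2    3    3    1    4    2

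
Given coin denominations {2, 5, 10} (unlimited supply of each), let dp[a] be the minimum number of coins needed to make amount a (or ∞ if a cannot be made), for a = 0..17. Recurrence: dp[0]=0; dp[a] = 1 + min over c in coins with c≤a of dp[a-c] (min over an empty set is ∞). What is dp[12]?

 a  0  1  2  3  4  5  6  7  8  9 10 11 12 13 14 15 16 17
dp  0  -  1  -  2  1  3  2  4  3  1  4  2  5  3  2  4  3
(- denotes ∞ / unreachable)

2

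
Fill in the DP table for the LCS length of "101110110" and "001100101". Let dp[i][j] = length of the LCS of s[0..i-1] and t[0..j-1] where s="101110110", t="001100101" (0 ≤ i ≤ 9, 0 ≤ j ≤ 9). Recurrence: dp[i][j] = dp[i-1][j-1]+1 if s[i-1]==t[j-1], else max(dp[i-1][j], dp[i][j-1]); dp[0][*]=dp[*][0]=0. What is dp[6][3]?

   ''  0  0  1  1  0  0  1  0  1
''  0  0  0  0  0  0  0  0  0  0
 1  0  0  0  1  1  1  1  1  1  1
 0  0  1  1  1  1  2  2  2  2  2
 1  0  1  1  2  2  2  2  3  3  3
 1  0  1  1  2  3  3  3  3  3  4
 1  0  1  1  2  3  3  3  4  4  4
 0  0  1  2  2  3  4  4  4  5  5
 1  0  1  2  3  3  4  4  5  5  6
 1  0  1  2  3  4  4  4  5  5  6
 0  0  1  2  3  4  5  5  5  6  6

2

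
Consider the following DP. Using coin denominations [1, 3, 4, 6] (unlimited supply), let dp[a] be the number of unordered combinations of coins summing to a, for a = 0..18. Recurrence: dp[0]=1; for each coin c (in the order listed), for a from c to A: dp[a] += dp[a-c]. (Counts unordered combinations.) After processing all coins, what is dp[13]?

18

after  coin     0     1     2     3     4     5     6     7     8     9    10    11    12    13    14    15    16    17    18
          1     1     1     1     1     1     1     1     1     1     1     1     1     1     1     1     1     1     1     1
          3     1     1     1     2     2     2     3     3     3     4     4     4     5     5     5     6     6     6     7
          4     1     1     1     2     3     3     4     5     6     7     8     9    11    12    13    15    17    18    20
          6     1     1     1     2     3     3     5     6     7     9    11    12    16    18    20    24    28    30    36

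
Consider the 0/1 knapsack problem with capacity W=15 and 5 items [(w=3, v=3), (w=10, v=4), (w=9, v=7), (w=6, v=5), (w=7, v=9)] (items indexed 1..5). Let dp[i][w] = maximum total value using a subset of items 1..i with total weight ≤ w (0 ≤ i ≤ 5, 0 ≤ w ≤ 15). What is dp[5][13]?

i\w   0   1   2   3   4   5   6   7   8   9  10  11  12  13  14  15
  0   0   0   0   0   0   0   0   0   0   0   0   0   0   0   0   0
  1   0   0   0   3   3   3   3   3   3   3   3   3   3   3   3   3
  2   0   0   0   3   3   3   3   3   3   3   4   4   4   7   7   7
  3   0   0   0   3   3   3   3   3   3   7   7   7  10  10  10  10
  4   0   0   0   3   3   3   5   5   5   8   8   8  10  10  10  12
  5   0   0   0   3   3   3   5   9   9   9  12  12  12  14  14  14

14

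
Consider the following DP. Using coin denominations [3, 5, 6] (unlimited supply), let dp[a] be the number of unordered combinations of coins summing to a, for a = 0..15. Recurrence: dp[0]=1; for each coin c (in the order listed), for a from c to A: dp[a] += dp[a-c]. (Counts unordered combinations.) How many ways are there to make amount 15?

after  coin     0     1     2     3     4     5     6     7     8     9    10    11    12    13    14    15
          3     1     0     0     1     0     0     1     0     0     1     0     0     1     0     0     1
          5     1     0     0     1     0     1     1     0     1     1     1     1     1     1     1     2
          6     1     0     0     1     0     1     2     0     1     2     1     2     3     1     2     4

4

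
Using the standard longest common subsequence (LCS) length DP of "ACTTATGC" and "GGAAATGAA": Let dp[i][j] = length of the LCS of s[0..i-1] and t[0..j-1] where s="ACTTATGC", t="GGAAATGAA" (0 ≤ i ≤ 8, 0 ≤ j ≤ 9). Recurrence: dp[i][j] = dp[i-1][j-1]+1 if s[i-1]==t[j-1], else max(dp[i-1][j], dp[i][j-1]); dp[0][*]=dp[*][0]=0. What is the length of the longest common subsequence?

   ''  G  G  A  A  A  T  G  A  A
''  0  0  0  0  0  0  0  0  0  0
 A  0  0  0  1  1  1  1  1  1  1
 C  0  0  0  1  1  1  1  1  1  1
 T  0  0  0  1  1  1  2  2  2  2
 T  0  0  0  1  1  1  2  2  2  2
 A  0  0  0  1  2  2  2  2  3  3
 T  0  0  0  1  2  2  3  3  3  3
 G  0  1  1  1  2  2  3  4  4  4
 C  0  1  1  1  2  2  3  4  4  4

4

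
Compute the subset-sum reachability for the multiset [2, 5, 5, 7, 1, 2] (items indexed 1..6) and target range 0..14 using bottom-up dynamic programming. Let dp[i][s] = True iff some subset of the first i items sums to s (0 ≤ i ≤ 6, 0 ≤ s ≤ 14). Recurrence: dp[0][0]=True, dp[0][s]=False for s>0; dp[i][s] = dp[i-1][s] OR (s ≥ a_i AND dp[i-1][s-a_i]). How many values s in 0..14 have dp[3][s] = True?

i\s   0   1   2   3   4   5   6   7   8   9  10  11  12  13  14
  0   T   F   F   F   F   F   F   F   F   F   F   F   F   F   F
  1   T   F   T   F   F   F   F   F   F   F   F   F   F   F   F
  2   T   F   T   F   F   T   F   T   F   F   F   F   F   F   F
  3   T   F   T   F   F   T   F   T   F   F   T   F   T   F   F
  4   T   F   T   F   F   T   F   T   F   T   T   F   T   F   T
  5   T   T   T   T   F   T   T   T   T   T   T   T   T   T   T
  6   T   T   T   T   T   T   T   T   T   T   T   T   T   T   T

6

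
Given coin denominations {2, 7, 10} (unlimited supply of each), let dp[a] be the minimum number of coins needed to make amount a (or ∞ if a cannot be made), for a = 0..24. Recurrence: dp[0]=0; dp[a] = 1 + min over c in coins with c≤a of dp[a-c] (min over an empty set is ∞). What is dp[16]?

 a  0  1  2  3  4  5  6  7  8  9 10 11 12 13 14 15 16 17 18 19 20 21 22 23 24
dp  0  -  1  -  2  -  3  1  4  2  1  3  2  4  2  5  3  2  4  3  2  3  3  4  3
(- denotes ∞ / unreachable)

3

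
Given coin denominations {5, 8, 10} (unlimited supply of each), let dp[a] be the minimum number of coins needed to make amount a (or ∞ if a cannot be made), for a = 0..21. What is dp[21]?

 a  0  1  2  3  4  5  6  7  8  9 10 11 12 13 14 15 16 17 18 19 20 21
dp  0  -  -  -  -  1  -  -  1  -  1  -  -  2  -  2  2  -  2  -  2  3
(- denotes ∞ / unreachable)

3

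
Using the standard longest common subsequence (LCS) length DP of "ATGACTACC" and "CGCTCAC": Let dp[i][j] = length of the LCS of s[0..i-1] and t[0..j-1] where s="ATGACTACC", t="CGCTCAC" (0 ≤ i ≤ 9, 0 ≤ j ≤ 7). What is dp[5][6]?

2

   ''  C  G  C  T  C  A  C
''  0  0  0  0  0  0  0  0
 A  0  0  0  0  0  0  1  1
 T  0  0  0  0  1  1  1  1
 G  0  0  1  1  1  1  1  1
 A  0  0  1  1  1  1  2  2
 C  0  1  1  2  2  2  2  3
 T  0  1  1  2  3  3  3  3
 A  0  1  1  2  3  3  4  4
 C  0  1  1  2  3  4  4  5
 C  0  1  1  2  3  4  4  5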